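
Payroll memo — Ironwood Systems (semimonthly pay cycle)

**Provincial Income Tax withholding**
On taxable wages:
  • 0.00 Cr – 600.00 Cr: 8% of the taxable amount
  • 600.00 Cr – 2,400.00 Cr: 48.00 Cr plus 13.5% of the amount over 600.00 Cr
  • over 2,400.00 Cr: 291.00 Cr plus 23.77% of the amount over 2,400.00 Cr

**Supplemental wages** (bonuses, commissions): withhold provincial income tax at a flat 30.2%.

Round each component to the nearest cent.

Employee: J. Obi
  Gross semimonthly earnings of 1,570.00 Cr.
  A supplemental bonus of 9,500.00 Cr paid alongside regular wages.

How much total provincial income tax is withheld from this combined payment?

3,047.95 Cr

Provincial Income Tax: taxable = 1,570.00 Cr
  48.00 Cr + 13.5% × (1,570.00 Cr − 600.00 Cr) = 48.00 Cr + 13.5% × 970.00 Cr = 178.95 Cr
Supplemental (30.2% flat on bonus): 30.2% × 9,500.00 Cr = 2,869.00 Cr
Total provincial income tax: 178.95 Cr + 2,869.00 Cr = 3,047.95 Cr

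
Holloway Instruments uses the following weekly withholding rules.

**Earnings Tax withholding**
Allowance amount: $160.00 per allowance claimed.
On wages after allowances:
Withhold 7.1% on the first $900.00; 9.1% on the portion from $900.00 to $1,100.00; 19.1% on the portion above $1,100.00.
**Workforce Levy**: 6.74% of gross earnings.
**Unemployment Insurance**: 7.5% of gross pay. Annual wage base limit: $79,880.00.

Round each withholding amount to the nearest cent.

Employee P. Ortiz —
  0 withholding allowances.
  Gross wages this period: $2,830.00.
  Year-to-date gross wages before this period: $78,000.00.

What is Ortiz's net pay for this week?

Earnings Tax: taxable = $2,830.00
  $82.10 + 19.1% × ($2,830.00 − $1,100.00) = $82.10 + 19.1% × $1,730.00 = $412.53
Workforce Levy: 6.74% × $2,830.00 = $190.74
Unemployment Insurance: cap $79,880.00 − YTD $78,000.00 = $1,880.00 subject; 7.5% × $1,880.00 = $141.00
Total withheld: $412.53 + $190.74 + $141.00 = $744.27
Net pay: $2,830.00 − $744.27 = $2,085.73

$2,085.73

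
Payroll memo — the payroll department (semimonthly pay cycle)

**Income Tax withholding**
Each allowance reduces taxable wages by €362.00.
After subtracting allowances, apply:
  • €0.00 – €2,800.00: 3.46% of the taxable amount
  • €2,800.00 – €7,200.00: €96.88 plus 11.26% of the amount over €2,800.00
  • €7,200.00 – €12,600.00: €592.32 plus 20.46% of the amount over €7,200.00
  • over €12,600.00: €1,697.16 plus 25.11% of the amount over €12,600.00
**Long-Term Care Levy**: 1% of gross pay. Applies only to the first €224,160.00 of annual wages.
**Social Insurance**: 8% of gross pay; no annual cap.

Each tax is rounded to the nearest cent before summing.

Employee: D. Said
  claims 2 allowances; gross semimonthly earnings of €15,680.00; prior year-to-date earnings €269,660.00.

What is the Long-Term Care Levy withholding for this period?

€0.00

Long-Term Care Levy: YTD €269,660.00 ≥ cap €224,160.00 → €0.00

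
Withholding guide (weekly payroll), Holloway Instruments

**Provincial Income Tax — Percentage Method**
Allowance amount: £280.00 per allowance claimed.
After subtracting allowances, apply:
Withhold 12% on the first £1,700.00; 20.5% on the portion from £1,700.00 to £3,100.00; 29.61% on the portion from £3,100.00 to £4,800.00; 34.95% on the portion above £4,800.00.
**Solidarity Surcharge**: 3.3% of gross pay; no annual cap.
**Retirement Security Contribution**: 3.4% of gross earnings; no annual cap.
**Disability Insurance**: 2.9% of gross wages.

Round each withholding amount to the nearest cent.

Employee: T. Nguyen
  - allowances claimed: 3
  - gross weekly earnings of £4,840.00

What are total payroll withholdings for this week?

£1,222.13

Provincial Income Tax: taxable = £4,840.00 − 3×£280.00 = £4,000.00
  £491.00 + 29.61% × (£4,000.00 − £3,100.00) = £491.00 + 29.61% × £900.00 = £757.49
Solidarity Surcharge: 3.3% × £4,840.00 = £159.72
Retirement Security Contribution: 3.4% × £4,840.00 = £164.56
Disability Insurance: 2.9% × £4,840.00 = £140.36
Total: £757.49 + £159.72 + £164.56 + £140.36 = £1,222.13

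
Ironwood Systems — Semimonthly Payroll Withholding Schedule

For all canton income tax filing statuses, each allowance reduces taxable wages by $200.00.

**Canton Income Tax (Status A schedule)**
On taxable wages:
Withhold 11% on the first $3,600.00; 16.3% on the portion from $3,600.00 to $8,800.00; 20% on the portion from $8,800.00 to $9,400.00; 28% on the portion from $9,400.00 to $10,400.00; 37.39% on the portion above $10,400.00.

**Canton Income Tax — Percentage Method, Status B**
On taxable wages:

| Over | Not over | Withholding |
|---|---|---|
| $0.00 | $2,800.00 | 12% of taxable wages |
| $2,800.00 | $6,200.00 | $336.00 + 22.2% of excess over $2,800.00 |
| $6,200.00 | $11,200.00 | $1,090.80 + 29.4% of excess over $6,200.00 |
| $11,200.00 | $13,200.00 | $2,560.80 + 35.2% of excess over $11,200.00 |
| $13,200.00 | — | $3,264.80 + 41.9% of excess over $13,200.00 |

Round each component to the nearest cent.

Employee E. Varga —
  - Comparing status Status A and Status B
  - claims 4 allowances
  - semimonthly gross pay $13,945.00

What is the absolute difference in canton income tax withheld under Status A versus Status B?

$575.48

Canton Income Tax (Status A): taxable = $13,945.00 − 4×$200.00 = $13,145.00
  $1,643.60 + 37.39% × ($13,145.00 − $10,400.00) = $1,643.60 + 37.39% × $2,745.00 = $2,669.96
Canton Income Tax (Status B): taxable = $13,945.00 − 4×$200.00 = $13,145.00
  $2,560.80 + 35.2% × ($13,145.00 − $11,200.00) = $2,560.80 + 35.2% × $1,945.00 = $3,245.44
Difference: |$2,669.96 − $3,245.44| = $575.48 (higher under Status B)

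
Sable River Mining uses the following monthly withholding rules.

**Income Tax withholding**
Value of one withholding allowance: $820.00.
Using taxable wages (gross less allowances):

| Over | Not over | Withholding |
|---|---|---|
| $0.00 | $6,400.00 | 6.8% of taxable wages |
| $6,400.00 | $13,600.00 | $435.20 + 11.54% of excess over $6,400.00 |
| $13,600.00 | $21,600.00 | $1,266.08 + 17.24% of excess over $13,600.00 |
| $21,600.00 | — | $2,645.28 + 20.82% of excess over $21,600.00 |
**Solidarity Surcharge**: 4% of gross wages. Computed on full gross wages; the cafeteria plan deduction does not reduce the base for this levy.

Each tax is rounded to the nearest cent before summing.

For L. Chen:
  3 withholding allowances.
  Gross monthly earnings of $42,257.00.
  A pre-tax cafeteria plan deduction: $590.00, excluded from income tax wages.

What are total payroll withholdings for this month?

$8,001.34

Income Tax: taxable = $42,257.00 − $590.00 − 3×$820.00 = $39,207.00
  $2,645.28 + 20.82% × ($39,207.00 − $21,600.00) = $2,645.28 + 20.82% × $17,607.00 = $6,311.06
Solidarity Surcharge: 4% × $42,257.00 = $1,690.28
Total: $6,311.06 + $1,690.28 = $8,001.34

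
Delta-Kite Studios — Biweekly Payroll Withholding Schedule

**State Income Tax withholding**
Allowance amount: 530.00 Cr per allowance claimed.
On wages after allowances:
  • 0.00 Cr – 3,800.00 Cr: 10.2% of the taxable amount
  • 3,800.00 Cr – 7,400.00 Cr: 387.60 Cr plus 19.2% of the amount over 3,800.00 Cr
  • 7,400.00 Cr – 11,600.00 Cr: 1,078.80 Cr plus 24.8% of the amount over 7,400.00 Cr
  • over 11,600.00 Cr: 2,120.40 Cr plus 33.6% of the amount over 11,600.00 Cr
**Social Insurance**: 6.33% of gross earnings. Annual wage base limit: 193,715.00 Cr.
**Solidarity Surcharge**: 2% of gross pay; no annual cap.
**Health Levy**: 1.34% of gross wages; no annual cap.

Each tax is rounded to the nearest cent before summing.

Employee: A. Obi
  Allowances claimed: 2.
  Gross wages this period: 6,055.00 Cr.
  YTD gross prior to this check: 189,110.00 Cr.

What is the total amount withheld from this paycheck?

1,110.78 Cr

State Income Tax: taxable = 6,055.00 Cr − 2×530.00 Cr = 4,995.00 Cr
  387.60 Cr + 19.2% × (4,995.00 Cr − 3,800.00 Cr) = 387.60 Cr + 19.2% × 1,195.00 Cr = 617.04 Cr
Social Insurance: cap 193,715.00 Cr − YTD 189,110.00 Cr = 4,605.00 Cr subject; 6.33% × 4,605.00 Cr = 291.50 Cr
Solidarity Surcharge: 2% × 6,055.00 Cr = 121.10 Cr
Health Levy: 1.34% × 6,055.00 Cr = 81.14 Cr
Total: 617.04 Cr + 291.50 Cr + 121.10 Cr + 81.14 Cr = 1,110.78 Cr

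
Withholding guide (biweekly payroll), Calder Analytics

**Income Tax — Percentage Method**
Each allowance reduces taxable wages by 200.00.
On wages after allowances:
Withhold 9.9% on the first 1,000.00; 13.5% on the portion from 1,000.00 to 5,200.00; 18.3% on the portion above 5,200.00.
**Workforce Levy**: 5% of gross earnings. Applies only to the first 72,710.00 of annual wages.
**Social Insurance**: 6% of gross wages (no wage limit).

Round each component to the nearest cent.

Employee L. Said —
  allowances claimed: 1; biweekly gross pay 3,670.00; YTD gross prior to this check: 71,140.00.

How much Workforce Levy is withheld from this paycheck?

78.50

Workforce Levy: cap 72,710.00 − YTD 71,140.00 = 1,570.00 subject; 5% × 1,570.00 = 78.50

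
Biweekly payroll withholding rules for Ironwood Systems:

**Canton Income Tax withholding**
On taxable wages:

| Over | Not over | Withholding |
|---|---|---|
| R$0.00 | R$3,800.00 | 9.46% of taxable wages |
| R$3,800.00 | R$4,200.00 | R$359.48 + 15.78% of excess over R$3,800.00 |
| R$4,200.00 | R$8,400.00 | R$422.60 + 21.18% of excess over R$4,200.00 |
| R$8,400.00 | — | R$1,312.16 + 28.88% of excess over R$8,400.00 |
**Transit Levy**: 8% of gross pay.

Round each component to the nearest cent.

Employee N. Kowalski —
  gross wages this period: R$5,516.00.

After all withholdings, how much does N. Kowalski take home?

Canton Income Tax: taxable = R$5,516.00
  R$422.60 + 21.18% × (R$5,516.00 − R$4,200.00) = R$422.60 + 21.18% × R$1,316.00 = R$701.33
Transit Levy: 8% × R$5,516.00 = R$441.28
Total withheld: R$701.33 + R$441.28 = R$1,142.61
Net pay: R$5,516.00 − R$1,142.61 = R$4,373.39

R$4,373.39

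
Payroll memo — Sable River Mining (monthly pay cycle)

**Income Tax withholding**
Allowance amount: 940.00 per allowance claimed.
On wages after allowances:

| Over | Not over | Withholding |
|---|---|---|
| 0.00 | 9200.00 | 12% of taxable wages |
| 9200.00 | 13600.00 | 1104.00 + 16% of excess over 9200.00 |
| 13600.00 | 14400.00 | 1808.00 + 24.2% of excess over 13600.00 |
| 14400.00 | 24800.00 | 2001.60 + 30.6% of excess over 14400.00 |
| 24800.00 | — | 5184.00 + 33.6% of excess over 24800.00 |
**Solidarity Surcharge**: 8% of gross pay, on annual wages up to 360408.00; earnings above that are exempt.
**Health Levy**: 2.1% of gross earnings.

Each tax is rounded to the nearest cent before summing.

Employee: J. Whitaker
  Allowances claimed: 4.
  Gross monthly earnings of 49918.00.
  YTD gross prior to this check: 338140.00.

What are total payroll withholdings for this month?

15190.01

Income Tax: taxable = 49918.00 − 4×940.00 = 46158.00
  5184.00 + 33.6% × (46158.00 − 24800.00) = 5184.00 + 33.6% × 21358.00 = 12360.29
Solidarity Surcharge: cap 360408.00 − YTD 338140.00 = 22268.00 subject; 8% × 22268.00 = 1781.44
Health Levy: 2.1% × 49918.00 = 1048.28
Total: 12360.29 + 1781.44 + 1048.28 = 15190.01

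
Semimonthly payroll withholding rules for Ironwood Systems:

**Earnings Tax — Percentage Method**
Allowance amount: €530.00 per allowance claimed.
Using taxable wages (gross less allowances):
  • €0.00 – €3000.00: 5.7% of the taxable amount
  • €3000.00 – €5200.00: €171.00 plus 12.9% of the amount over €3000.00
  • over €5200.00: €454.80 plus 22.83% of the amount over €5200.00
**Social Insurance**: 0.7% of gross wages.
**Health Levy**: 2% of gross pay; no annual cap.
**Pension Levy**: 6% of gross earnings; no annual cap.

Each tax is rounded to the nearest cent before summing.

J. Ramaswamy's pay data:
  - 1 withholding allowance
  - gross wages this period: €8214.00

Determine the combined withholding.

€1736.52

Earnings Tax: taxable = €8214.00 − 1×€530.00 = €7684.00
  €454.80 + 22.83% × (€7684.00 − €5200.00) = €454.80 + 22.83% × €2484.00 = €1021.90
Social Insurance: 0.7% × €8214.00 = €57.50
Health Levy: 2% × €8214.00 = €164.28
Pension Levy: 6% × €8214.00 = €492.84
Total: €1021.90 + €57.50 + €164.28 + €492.84 = €1736.52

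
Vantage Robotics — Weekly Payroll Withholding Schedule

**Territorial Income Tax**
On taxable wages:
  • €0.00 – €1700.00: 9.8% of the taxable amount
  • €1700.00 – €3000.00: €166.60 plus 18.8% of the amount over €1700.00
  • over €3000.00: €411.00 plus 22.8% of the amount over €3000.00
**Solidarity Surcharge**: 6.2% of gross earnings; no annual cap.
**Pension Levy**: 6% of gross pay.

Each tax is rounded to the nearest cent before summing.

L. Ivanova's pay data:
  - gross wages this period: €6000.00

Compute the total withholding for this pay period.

Territorial Income Tax: taxable = €6000.00
  €411.00 + 22.8% × (€6000.00 − €3000.00) = €411.00 + 22.8% × €3000.00 = €1095.00
Solidarity Surcharge: 6.2% × €6000.00 = €372.00
Pension Levy: 6% × €6000.00 = €360.00
Total: €1095.00 + €372.00 + €360.00 = €1827.00

€1827.00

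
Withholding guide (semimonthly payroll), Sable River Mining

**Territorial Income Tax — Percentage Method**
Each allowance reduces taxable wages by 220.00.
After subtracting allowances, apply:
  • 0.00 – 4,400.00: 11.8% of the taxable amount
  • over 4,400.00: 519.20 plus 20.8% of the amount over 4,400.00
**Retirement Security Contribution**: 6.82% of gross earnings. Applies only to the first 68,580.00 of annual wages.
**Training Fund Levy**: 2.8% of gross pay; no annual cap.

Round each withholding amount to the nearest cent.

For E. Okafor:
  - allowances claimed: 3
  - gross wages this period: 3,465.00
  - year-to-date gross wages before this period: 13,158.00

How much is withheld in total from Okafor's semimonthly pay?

664.32

Territorial Income Tax: taxable = 3,465.00 − 3×220.00 = 2,805.00
  11.8% × 2,805.00 = 330.99
Retirement Security Contribution: 6.82% × 3,465.00 = 236.31
Training Fund Levy: 2.8% × 3,465.00 = 97.02
Total: 330.99 + 236.31 + 97.02 = 664.32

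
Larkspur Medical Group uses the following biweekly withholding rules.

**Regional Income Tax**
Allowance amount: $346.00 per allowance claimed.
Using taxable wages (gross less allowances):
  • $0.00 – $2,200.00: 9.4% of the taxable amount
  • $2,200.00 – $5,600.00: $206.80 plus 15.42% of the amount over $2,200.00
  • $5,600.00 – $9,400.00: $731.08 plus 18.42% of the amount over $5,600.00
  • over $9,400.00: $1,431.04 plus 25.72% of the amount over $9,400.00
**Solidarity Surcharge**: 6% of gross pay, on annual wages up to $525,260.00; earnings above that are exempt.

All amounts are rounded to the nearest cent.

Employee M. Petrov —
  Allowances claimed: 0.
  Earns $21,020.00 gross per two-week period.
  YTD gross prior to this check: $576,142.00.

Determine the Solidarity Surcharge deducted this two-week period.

Solidarity Surcharge: YTD $576,142.00 ≥ cap $525,260.00 → $0.00

$0.00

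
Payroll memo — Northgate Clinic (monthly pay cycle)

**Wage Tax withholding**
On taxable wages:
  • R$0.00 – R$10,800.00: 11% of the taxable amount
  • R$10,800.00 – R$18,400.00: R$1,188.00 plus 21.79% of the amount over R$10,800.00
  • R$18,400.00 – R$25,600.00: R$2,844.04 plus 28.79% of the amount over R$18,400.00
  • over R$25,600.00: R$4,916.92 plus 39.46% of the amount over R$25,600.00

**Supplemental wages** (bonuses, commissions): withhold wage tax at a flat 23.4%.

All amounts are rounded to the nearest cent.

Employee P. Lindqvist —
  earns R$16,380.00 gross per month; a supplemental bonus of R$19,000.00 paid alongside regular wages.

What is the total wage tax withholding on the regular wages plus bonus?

R$6,849.88

Wage Tax: taxable = R$16,380.00
  R$1,188.00 + 21.79% × (R$16,380.00 − R$10,800.00) = R$1,188.00 + 21.79% × R$5,580.00 = R$2,403.88
Supplemental (23.4% flat on bonus): 23.4% × R$19,000.00 = R$4,446.00
Total wage tax: R$2,403.88 + R$4,446.00 = R$6,849.88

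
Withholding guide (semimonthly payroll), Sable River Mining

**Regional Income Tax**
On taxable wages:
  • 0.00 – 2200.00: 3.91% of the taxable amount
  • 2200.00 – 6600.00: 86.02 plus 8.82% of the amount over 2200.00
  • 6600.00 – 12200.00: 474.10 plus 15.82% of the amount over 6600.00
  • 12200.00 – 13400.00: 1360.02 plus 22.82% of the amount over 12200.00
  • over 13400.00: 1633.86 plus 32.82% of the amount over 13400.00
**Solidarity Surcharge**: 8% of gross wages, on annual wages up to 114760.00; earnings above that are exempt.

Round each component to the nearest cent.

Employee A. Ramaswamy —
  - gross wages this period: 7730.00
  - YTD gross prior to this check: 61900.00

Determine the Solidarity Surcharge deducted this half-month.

618.40

Solidarity Surcharge: 8% × 7730.00 = 618.40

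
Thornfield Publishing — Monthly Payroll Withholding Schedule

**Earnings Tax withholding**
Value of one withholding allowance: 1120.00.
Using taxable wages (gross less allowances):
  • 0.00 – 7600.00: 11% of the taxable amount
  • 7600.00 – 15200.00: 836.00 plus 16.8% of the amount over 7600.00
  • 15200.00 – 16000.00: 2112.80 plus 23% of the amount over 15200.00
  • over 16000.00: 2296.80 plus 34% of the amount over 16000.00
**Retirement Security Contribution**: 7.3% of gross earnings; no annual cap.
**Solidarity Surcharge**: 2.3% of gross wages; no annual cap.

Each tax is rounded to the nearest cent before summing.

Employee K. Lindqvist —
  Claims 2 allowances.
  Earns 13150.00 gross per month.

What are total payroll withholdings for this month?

Earnings Tax: taxable = 13150.00 − 2×1120.00 = 10910.00
  836.00 + 16.8% × (10910.00 − 7600.00) = 836.00 + 16.8% × 3310.00 = 1392.08
Retirement Security Contribution: 7.3% × 13150.00 = 959.95
Solidarity Surcharge: 2.3% × 13150.00 = 302.45
Total: 1392.08 + 959.95 + 302.45 = 2654.48

2654.48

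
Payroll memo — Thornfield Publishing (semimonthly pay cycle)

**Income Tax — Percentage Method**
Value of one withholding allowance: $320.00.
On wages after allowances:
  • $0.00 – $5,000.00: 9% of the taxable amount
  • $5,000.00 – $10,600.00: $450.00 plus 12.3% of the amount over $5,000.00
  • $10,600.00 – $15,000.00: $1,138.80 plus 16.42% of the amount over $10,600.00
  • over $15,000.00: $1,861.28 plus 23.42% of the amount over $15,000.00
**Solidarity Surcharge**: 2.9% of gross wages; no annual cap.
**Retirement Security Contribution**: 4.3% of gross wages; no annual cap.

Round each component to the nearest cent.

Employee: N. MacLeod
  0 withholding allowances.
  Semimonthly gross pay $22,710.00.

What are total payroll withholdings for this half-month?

$5,302.08

Income Tax: taxable = $22,710.00
  $1,861.28 + 23.42% × ($22,710.00 − $15,000.00) = $1,861.28 + 23.42% × $7,710.00 = $3,666.96
Solidarity Surcharge: 2.9% × $22,710.00 = $658.59
Retirement Security Contribution: 4.3% × $22,710.00 = $976.53
Total: $3,666.96 + $658.59 + $976.53 = $5,302.08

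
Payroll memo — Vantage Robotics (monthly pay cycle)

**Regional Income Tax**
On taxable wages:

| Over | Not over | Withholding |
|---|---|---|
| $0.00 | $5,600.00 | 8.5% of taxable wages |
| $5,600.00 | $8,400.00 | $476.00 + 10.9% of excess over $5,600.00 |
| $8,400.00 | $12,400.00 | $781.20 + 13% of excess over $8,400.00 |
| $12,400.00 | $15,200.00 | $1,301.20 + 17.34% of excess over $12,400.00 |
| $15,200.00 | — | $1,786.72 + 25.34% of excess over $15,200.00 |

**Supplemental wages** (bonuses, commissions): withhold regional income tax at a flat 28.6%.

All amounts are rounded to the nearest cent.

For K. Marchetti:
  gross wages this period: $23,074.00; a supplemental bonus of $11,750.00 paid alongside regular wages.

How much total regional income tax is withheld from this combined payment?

$7,142.49

Regional Income Tax: taxable = $23,074.00
  $1,786.72 + 25.34% × ($23,074.00 − $15,200.00) = $1,786.72 + 25.34% × $7,874.00 = $3,781.99
Supplemental (28.6% flat on bonus): 28.6% × $11,750.00 = $3,360.50
Total regional income tax: $3,781.99 + $3,360.50 = $7,142.49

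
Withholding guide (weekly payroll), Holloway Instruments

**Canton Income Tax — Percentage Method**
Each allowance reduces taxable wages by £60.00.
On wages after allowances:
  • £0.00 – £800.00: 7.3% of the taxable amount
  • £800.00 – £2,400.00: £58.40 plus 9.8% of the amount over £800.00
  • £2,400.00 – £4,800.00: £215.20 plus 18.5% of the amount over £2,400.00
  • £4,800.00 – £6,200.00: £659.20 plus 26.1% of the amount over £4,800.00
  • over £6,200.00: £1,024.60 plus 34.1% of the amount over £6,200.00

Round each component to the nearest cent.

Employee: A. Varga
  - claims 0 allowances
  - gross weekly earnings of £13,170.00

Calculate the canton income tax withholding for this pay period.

Canton Income Tax: taxable = £13,170.00
  £1,024.60 + 34.1% × (£13,170.00 − £6,200.00) = £1,024.60 + 34.1% × £6,970.00 = £3,401.37

£3,401.37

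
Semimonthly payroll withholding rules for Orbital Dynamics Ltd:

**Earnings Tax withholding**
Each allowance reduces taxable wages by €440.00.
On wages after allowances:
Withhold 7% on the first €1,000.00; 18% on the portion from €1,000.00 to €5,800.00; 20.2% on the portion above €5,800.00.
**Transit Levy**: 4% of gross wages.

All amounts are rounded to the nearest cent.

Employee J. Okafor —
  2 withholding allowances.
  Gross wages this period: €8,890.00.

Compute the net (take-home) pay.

€7,153.98

Earnings Tax: taxable = €8,890.00 − 2×€440.00 = €8,010.00
  €934.00 + 20.2% × (€8,010.00 − €5,800.00) = €934.00 + 20.2% × €2,210.00 = €1,380.42
Transit Levy: 4% × €8,890.00 = €355.60
Total withheld: €1,380.42 + €355.60 = €1,736.02
Net pay: €8,890.00 − €1,736.02 = €7,153.98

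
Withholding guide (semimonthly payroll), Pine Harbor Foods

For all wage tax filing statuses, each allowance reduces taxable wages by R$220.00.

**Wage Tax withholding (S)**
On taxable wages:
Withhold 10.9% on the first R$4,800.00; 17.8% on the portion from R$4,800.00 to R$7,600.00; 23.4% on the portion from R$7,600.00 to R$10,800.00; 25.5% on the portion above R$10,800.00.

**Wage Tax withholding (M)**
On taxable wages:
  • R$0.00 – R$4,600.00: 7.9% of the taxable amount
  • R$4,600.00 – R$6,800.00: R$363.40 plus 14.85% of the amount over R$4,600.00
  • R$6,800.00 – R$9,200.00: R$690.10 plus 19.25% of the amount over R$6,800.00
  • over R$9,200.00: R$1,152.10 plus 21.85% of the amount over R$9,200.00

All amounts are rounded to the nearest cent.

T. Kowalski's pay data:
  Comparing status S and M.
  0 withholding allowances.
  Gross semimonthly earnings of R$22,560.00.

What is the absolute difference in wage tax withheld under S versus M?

R$697.94

Wage Tax (S): taxable = R$22,560.00
  R$1,770.40 + 25.5% × (R$22,560.00 − R$10,800.00) = R$1,770.40 + 25.5% × R$11,760.00 = R$4,769.20
Wage Tax (M): taxable = R$22,560.00
  R$1,152.10 + 21.85% × (R$22,560.00 − R$9,200.00) = R$1,152.10 + 21.85% × R$13,360.00 = R$4,071.26
Difference: |R$4,769.20 − R$4,071.26| = R$697.94 (higher under S)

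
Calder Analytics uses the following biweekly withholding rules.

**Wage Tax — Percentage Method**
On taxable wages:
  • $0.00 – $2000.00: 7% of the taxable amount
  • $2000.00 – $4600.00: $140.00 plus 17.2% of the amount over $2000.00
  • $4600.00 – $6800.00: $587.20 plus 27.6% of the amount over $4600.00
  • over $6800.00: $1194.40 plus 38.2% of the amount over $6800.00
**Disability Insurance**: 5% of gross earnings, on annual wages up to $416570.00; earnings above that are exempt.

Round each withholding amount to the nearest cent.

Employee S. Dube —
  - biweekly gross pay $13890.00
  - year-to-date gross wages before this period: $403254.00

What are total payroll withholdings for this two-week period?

Wage Tax: taxable = $13890.00
  $1194.40 + 38.2% × ($13890.00 − $6800.00) = $1194.40 + 38.2% × $7090.00 = $3902.78
Disability Insurance: cap $416570.00 − YTD $403254.00 = $13316.00 subject; 5% × $13316.00 = $665.80
Total: $3902.78 + $665.80 = $4568.58

$4568.58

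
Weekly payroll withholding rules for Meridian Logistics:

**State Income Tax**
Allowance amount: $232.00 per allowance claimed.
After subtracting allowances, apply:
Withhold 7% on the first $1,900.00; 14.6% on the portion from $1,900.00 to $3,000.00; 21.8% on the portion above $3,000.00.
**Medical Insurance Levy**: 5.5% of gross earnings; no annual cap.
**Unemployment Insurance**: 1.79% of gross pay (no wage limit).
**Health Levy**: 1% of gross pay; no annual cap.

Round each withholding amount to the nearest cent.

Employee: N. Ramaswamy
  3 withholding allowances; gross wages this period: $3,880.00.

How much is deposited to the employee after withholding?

$3,224.64

State Income Tax: taxable = $3,880.00 − 3×$232.00 = $3,184.00
  $293.60 + 21.8% × ($3,184.00 − $3,000.00) = $293.60 + 21.8% × $184.00 = $333.71
Medical Insurance Levy: 5.5% × $3,880.00 = $213.40
Unemployment Insurance: 1.79% × $3,880.00 = $69.45
Health Levy: 1% × $3,880.00 = $38.80
Total withheld: $333.71 + $213.40 + $69.45 + $38.80 = $655.36
Net pay: $3,880.00 − $655.36 = $3,224.64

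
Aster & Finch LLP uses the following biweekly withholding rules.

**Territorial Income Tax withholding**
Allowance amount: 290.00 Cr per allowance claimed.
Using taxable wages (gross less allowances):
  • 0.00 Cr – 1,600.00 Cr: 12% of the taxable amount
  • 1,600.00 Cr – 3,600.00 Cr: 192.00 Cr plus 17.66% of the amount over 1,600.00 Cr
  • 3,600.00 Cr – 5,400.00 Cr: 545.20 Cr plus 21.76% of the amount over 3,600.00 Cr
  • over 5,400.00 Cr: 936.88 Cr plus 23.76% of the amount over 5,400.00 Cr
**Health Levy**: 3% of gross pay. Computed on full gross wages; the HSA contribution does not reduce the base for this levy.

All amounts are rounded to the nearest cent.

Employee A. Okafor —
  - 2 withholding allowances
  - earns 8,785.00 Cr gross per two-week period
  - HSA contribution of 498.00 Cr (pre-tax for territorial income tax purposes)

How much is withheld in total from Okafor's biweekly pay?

1,748.57 Cr

Territorial Income Tax: taxable = 8,785.00 Cr − 498.00 Cr − 2×290.00 Cr = 7,707.00 Cr
  936.88 Cr + 23.76% × (7,707.00 Cr − 5,400.00 Cr) = 936.88 Cr + 23.76% × 2,307.00 Cr = 1,485.02 Cr
Health Levy: 3% × 8,785.00 Cr = 263.55 Cr
Total: 1,485.02 Cr + 263.55 Cr = 1,748.57 Cr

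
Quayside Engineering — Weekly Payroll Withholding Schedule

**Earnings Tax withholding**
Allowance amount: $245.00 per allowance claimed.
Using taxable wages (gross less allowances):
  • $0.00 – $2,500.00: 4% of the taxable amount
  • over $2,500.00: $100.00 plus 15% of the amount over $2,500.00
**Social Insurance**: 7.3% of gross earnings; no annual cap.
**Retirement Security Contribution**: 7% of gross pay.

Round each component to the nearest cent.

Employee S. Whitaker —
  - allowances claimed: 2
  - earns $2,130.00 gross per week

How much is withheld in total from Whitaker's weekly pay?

Earnings Tax: taxable = $2,130.00 − 2×$245.00 = $1,640.00
  4% × $1,640.00 = $65.60
Social Insurance: 7.3% × $2,130.00 = $155.49
Retirement Security Contribution: 7% × $2,130.00 = $149.10
Total: $65.60 + $155.49 + $149.10 = $370.19

$370.19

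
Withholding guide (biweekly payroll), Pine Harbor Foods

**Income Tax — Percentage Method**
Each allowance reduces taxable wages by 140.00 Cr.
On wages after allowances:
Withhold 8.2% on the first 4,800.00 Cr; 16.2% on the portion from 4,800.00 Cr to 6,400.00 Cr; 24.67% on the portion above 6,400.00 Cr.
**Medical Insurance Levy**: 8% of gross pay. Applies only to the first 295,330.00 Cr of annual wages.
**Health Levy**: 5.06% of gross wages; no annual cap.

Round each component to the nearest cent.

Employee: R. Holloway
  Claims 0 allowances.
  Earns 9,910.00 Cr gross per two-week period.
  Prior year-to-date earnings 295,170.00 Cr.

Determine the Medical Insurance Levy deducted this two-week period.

12.80 Cr

Medical Insurance Levy: cap 295,330.00 Cr − YTD 295,170.00 Cr = 160.00 Cr subject; 8% × 160.00 Cr = 12.80 Cr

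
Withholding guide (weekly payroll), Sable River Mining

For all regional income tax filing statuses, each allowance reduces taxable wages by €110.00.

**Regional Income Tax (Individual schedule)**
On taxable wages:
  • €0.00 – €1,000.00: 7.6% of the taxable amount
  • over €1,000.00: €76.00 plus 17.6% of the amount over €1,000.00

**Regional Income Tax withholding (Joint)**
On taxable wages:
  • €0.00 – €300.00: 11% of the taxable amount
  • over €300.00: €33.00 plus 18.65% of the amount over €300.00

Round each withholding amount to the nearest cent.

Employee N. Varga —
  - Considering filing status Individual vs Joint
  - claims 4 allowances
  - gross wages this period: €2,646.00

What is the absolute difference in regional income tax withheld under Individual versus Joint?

€100.21

Regional Income Tax (Individual): taxable = €2,646.00 − 4×€110.00 = €2,206.00
  €76.00 + 17.6% × (€2,206.00 − €1,000.00) = €76.00 + 17.6% × €1,206.00 = €288.26
Regional Income Tax (Joint): taxable = €2,646.00 − 4×€110.00 = €2,206.00
  €33.00 + 18.65% × (€2,206.00 − €300.00) = €33.00 + 18.65% × €1,906.00 = €388.47
Difference: |€288.26 − €388.47| = €100.21 (higher under Joint)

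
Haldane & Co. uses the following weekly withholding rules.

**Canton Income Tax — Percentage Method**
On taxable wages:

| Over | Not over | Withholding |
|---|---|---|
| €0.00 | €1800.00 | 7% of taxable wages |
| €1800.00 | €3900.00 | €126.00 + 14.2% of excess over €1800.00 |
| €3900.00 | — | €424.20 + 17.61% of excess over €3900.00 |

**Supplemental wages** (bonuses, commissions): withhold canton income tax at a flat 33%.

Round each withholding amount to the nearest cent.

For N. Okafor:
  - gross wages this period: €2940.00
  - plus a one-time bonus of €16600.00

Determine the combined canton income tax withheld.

€5765.88

Canton Income Tax: taxable = €2940.00
  €126.00 + 14.2% × (€2940.00 − €1800.00) = €126.00 + 14.2% × €1140.00 = €287.88
Supplemental (33% flat on bonus): 33% × €16600.00 = €5478.00
Total canton income tax: €287.88 + €5478.00 = €5765.88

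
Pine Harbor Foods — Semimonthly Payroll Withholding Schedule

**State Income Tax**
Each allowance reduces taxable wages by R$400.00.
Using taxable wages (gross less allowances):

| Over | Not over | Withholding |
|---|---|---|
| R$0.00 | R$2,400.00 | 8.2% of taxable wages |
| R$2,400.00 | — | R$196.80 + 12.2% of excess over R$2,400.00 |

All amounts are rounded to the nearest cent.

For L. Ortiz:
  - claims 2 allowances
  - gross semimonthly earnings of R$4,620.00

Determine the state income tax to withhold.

State Income Tax: taxable = R$4,620.00 − 2×R$400.00 = R$3,820.00
  R$196.80 + 12.2% × (R$3,820.00 − R$2,400.00) = R$196.80 + 12.2% × R$1,420.00 = R$370.04

R$370.04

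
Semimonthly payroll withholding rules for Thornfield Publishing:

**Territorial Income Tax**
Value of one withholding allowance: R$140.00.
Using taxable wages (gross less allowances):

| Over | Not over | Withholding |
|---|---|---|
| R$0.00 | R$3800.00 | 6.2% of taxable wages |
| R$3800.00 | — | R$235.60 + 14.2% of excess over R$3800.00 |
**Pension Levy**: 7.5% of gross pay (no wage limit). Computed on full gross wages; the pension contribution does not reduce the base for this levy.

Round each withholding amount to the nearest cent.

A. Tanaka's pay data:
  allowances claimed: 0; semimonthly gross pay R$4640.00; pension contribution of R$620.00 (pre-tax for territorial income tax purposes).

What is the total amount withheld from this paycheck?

R$614.84

Territorial Income Tax: taxable = R$4640.00 − R$620.00 = R$4020.00
  R$235.60 + 14.2% × (R$4020.00 − R$3800.00) = R$235.60 + 14.2% × R$220.00 = R$266.84
Pension Levy: 7.5% × R$4640.00 = R$348.00
Total: R$266.84 + R$348.00 = R$614.84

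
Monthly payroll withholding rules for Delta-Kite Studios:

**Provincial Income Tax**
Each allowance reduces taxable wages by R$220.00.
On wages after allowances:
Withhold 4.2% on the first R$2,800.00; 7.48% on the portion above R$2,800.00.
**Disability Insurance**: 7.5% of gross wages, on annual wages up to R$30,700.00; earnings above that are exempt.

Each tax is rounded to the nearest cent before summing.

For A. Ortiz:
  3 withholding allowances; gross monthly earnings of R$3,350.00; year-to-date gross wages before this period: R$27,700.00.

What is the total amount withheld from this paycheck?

R$337.98

Provincial Income Tax: taxable = R$3,350.00 − 3×R$220.00 = R$2,690.00
  4.2% × R$2,690.00 = R$112.98
Disability Insurance: cap R$30,700.00 − YTD R$27,700.00 = R$3,000.00 subject; 7.5% × R$3,000.00 = R$225.00
Total: R$112.98 + R$225.00 = R$337.98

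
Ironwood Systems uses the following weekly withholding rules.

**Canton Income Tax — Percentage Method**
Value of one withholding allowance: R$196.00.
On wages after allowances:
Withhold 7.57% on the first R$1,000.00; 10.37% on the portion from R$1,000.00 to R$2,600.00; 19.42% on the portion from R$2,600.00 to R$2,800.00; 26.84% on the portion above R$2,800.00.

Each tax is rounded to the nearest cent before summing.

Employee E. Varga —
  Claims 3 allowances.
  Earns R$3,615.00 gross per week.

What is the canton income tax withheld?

R$341.39

Canton Income Tax: taxable = R$3,615.00 − 3×R$196.00 = R$3,027.00
  R$280.46 + 26.84% × (R$3,027.00 − R$2,800.00) = R$280.46 + 26.84% × R$227.00 = R$341.39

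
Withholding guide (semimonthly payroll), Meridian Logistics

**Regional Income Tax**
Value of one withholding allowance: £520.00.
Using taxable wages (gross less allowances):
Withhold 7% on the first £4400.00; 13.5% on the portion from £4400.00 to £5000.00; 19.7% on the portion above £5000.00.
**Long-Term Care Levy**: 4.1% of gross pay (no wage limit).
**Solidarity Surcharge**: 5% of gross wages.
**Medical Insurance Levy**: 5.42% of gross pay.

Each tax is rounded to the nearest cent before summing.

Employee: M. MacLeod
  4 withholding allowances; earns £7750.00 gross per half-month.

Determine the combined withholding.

£1646.29

Regional Income Tax: taxable = £7750.00 − 4×£520.00 = £5670.00
  £389.00 + 19.7% × (£5670.00 − £5000.00) = £389.00 + 19.7% × £670.00 = £520.99
Long-Term Care Levy: 4.1% × £7750.00 = £317.75
Solidarity Surcharge: 5% × £7750.00 = £387.50
Medical Insurance Levy: 5.42% × £7750.00 = £420.05
Total: £520.99 + £317.75 + £387.50 + £420.05 = £1646.29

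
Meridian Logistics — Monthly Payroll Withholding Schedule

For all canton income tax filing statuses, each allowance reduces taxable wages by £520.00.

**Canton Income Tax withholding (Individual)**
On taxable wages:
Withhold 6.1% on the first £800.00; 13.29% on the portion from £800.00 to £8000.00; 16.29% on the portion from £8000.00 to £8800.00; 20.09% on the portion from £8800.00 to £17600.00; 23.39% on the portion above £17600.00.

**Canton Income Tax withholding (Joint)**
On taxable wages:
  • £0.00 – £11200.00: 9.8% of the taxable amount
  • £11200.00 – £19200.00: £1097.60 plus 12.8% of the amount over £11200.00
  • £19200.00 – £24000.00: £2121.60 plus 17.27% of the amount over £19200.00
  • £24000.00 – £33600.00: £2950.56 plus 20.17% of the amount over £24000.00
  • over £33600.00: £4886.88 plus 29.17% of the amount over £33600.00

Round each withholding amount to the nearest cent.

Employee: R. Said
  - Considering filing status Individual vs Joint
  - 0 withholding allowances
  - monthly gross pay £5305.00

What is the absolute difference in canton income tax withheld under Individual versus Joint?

Canton Income Tax (Individual): taxable = £5305.00
  £48.80 + 13.29% × (£5305.00 − £800.00) = £48.80 + 13.29% × £4505.00 = £647.51
Canton Income Tax (Joint): taxable = £5305.00
  9.8% × £5305.00 = £519.89
Difference: |£647.51 − £519.89| = £127.62 (higher under Individual)

£127.62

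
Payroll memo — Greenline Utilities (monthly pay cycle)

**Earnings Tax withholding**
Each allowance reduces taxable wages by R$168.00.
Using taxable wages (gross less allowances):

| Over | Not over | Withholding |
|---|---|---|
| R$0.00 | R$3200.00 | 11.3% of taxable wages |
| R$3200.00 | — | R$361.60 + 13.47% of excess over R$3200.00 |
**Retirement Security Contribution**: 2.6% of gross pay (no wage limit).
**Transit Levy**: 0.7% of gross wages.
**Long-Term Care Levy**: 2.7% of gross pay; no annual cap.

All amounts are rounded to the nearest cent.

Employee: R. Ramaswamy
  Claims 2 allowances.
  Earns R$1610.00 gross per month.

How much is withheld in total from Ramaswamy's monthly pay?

R$240.56

Earnings Tax: taxable = R$1610.00 − 2×R$168.00 = R$1274.00
  11.3% × R$1274.00 = R$143.96
Retirement Security Contribution: 2.6% × R$1610.00 = R$41.86
Transit Levy: 0.7% × R$1610.00 = R$11.27
Long-Term Care Levy: 2.7% × R$1610.00 = R$43.47
Total: R$143.96 + R$41.86 + R$11.27 + R$43.47 = R$240.56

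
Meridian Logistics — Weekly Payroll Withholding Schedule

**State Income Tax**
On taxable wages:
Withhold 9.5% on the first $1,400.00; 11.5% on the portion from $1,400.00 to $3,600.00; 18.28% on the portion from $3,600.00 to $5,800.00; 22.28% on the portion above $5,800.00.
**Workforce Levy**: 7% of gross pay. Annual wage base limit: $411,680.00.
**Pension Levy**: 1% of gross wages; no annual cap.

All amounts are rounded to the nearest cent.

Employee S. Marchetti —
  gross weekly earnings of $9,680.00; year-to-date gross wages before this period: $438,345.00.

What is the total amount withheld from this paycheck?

$1,749.42

State Income Tax: taxable = $9,680.00
  $788.16 + 22.28% × ($9,680.00 − $5,800.00) = $788.16 + 22.28% × $3,880.00 = $1,652.62
Workforce Levy: YTD $438,345.00 ≥ cap $411,680.00 → $0.00
Pension Levy: 1% × $9,680.00 = $96.80
Total: $1,652.62 + $0.00 + $96.80 = $1,749.42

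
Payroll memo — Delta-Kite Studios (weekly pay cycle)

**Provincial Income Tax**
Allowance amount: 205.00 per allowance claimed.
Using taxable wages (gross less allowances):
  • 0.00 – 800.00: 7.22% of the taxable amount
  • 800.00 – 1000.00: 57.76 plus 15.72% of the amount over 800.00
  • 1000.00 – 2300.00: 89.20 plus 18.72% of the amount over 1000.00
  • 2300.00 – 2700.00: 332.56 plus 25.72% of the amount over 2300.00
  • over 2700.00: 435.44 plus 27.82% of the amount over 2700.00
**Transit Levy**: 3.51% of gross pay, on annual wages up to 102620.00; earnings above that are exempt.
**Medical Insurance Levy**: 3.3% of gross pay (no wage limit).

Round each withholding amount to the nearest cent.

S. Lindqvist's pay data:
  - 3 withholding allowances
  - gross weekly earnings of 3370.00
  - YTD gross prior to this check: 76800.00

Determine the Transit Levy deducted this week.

118.29

Transit Levy: 3.51% × 3370.00 = 118.29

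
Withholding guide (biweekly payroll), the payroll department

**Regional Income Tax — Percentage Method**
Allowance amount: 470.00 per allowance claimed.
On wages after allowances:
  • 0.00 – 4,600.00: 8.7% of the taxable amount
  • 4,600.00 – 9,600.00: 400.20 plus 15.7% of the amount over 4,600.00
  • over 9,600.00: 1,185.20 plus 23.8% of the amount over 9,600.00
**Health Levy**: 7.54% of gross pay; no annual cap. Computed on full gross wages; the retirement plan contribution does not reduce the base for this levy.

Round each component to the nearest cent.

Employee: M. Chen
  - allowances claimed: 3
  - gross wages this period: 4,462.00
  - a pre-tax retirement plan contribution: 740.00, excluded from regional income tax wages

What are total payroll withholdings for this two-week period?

Regional Income Tax: taxable = 4,462.00 − 740.00 − 3×470.00 = 2,312.00
  8.7% × 2,312.00 = 201.14
Health Levy: 7.54% × 4,462.00 = 336.43
Total: 201.14 + 336.43 = 537.57

537.57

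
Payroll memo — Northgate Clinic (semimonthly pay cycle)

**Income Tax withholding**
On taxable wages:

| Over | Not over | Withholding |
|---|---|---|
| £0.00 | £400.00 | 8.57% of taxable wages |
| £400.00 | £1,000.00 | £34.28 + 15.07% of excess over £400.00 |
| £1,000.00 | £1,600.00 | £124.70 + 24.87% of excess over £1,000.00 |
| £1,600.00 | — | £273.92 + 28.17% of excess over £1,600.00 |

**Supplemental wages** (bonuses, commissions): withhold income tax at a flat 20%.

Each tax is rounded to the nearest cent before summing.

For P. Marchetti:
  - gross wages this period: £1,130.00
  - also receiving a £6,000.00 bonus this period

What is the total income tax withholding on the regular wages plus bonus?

Income Tax: taxable = £1,130.00
  £124.70 + 24.87% × (£1,130.00 − £1,000.00) = £124.70 + 24.87% × £130.00 = £157.03
Supplemental (20% flat on bonus): 20% × £6,000.00 = £1,200.00
Total income tax: £157.03 + £1,200.00 = £1,357.03

£1,357.03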